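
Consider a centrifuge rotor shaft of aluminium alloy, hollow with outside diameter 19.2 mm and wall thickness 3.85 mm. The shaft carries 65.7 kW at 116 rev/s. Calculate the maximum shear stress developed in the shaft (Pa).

7.44e7 Pa

ω = 2π·116 = 728.8 rad/s, so T = P/ω = 65.7×10³ / 728.8 = 90.14 N·m.
J = π(d_o⁴ − d_i⁴)/32 = π(0.0192⁴ − 0.0115⁴)/32 = 1.162×10^-8 m⁴.
τ_max = T·r/J = 90.14 × 0.00960 / 1.162×10^-8 = 7.444×10^7 Pa.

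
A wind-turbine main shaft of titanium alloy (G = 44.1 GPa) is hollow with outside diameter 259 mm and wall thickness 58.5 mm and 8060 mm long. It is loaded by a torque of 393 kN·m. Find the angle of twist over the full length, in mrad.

179 mrad

J = π(d_o⁴ − d_i⁴)/32 = π(0.259⁴ − 0.142⁴)/32 = 4.019×10^-4 m⁴.
θ = T·L/(G·J) = 393000 × 8.06 / (44.1×10⁹ × 4.019×10^-4) = 0.1787 rad.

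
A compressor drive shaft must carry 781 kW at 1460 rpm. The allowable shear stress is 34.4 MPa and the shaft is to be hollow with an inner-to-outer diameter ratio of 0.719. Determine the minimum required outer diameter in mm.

101 mm

ω = 2π·1460/60 = 152.9 rad/s, so T = P/ω = 781×10³ / 152.9 = 5108 N·m.
For a hollow shaft with d_i/d_o = 0.719: τ_max = 16T/(π d_o³ (1−k⁴)), so d_o = [16T/(π τ_allow (1−k⁴))]^(1/3) = [16·5108/(π·3.44×10^7·0.7328)]^(1/3) = 0.1011 m.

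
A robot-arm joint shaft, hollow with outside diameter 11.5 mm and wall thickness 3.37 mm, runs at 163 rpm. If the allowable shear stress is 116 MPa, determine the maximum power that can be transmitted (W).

J = π(d_o⁴ − d_i⁴)/32 = π(0.0115⁴ − 0.00476⁴)/32 = 1.667×10^-9 m⁴.
T_max = τ_allow·J/r = 1.16×10^8 × 1.667×10^-9 / 0.00575 = 33.62 N·m.
ω = 2π·163/60 = 17.07 rad/s, so P_max = T_max·ω = 573.9 W.

574 W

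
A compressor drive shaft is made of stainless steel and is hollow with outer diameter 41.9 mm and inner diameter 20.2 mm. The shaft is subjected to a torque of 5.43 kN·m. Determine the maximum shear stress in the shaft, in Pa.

J = π(d_o⁴ − d_i⁴)/32 = π(0.0419⁴ − 0.0202⁴)/32 = 2.862×10^-7 m⁴.
τ_max = T·r/J = 5430 × 0.0209 / 2.862×10^-7 = 3.974×10^8 Pa.

3.97e8 Pa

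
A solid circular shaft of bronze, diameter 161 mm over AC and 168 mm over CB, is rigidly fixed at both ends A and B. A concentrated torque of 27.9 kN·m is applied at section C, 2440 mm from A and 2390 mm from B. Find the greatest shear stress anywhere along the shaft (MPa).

Compatibility: T_A·a/J_AC = T_B·b/J_CB with T_A + T_B = T₀.
J_AC = 6.60×10^-5 m⁴, J_CB = 7.82×10^-5 m⁴, so T_A = T₀·(J_AC/a)/((J_AC/a)+(J_CB/b)) = 12620 N·m, T_B = 15280 N·m.
τ in each portion: τ_AC = 1.54×10^7 Pa, τ_CB = 1.64×10^7 Pa; maximum is in CB.
τ_max = T_CB·r/J = 15280·0.0840/7.82×10^-5 = 1.641×10^7 Pa.

16.4 MPa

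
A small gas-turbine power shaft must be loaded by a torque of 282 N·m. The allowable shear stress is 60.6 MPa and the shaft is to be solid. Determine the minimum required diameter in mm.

28.7 mm

For a solid shaft τ_max = 16T/(πd³), so d = (16T/(π τ_allow))^(1/3) = (16·282.0/(π·6.06×10^7))^(1/3) = 0.02872 m.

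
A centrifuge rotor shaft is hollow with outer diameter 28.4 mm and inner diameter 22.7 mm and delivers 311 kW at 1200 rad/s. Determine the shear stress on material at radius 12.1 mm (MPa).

ω = 1200 rad/s, so T = P/ω = 311×10³ / 1200 = 259.2 N·m.
J = π(d_o⁴ − d_i⁴)/32 = π(0.0284⁴ − 0.0227⁴)/32 = 3.780×10^-8 m⁴.
Shear stress varies linearly with radius: τ = T·r/J = 259.2 × 0.0121 / 3.780×10^-8 = 8.296×10^7 Pa.

83.0 MPa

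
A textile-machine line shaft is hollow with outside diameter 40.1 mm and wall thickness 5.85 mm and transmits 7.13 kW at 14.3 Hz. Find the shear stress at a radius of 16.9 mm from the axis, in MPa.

ω = 2π·14.3 = 89.85 rad/s, so T = P/ω = 7.13×10³ / 89.85 = 79.35 N·m.
J = π(d_o⁴ − d_i⁴)/32 = π(0.0401⁴ − 0.0284⁴)/32 = 1.900×10^-7 m⁴.
Shear stress varies linearly with radius: τ = T·r/J = 79.35 × 0.0169 / 1.900×10^-7 = 7.059×10^6 Pa.

7.06 MPa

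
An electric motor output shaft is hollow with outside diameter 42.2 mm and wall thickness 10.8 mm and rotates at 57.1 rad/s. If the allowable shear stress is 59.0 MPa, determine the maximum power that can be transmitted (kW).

J = π(d_o⁴ − d_i⁴)/32 = π(0.0422⁴ − 0.0206⁴)/32 = 2.937×10^-7 m⁴.
T_max = τ_allow·J/r = 5.90×10^7 × 2.937×10^-7 / 0.0211 = 821.2 N·m.
ω = 57.1 rad/s, so P_max = T_max·ω = 4.689×10^4 W.

46.9 kW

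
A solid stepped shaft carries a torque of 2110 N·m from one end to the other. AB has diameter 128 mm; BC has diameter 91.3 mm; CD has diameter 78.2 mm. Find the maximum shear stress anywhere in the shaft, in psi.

Under the same torque, τ_max = 16T/(πd³) is largest where d is smallest — segment CD (d = 78.2 mm).
τ_max = 16·2110/(π·(0.0782)³) = 2.247×10^7 Pa.

3260 psi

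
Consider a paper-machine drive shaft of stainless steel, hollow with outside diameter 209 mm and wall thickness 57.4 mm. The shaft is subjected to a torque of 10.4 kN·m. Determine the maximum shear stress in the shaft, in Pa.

6.05e6 Pa

J = π(d_o⁴ − d_i⁴)/32 = π(0.209⁴ − 0.0942⁴)/32 = 1.796×10^-4 m⁴.
τ_max = T·r/J = 10400 × 0.104 / 1.796×10^-4 = 6.052×10^6 Pa.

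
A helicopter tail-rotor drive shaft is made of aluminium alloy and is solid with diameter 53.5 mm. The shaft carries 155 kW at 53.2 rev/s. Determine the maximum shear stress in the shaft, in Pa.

ω = 2π·53.2 = 334.3 rad/s, so T = P/ω = 155×10³ / 334.3 = 463.7 N·m.
J = πd⁴/32 = π(0.0535)⁴/32 = 8.043×10^-7 m⁴.
τ_max = T·r/J = 463.7 × 0.0267 / 8.043×10^-7 = 1.542×10^7 Pa.

1.54e7 Pa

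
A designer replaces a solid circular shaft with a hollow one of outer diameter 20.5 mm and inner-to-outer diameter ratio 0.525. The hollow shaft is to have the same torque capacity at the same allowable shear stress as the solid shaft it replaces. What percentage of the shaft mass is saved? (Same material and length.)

Equal τ_max and T ⇒ the solid shaft needs d_s³ = d_o³(1−k⁴), so d_s = 20.5·(1−0.525⁴)^(1/3) = 19.97 mm.
Area ratio A_h/A_s = d_o²(1−k²)/d_s² = (1−k²)/(1−k⁴)^(2/3) = 0.7636.
Mass saving = 1 − 0.7636 = 23.6 %.

23.6 %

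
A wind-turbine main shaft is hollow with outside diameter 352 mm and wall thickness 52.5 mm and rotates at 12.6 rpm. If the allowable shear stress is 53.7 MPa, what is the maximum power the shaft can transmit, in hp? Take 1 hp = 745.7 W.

J = π(d_o⁴ − d_i⁴)/32 = π(0.352⁴ − 0.247⁴)/32 = 1.142×10^-3 m⁴.
T_max = τ_allow·J/r = 5.37×10^7 × 1.142×10^-3 / 0.176 = 348400 N·m.
ω = 2π·12.6/60 = 1.319 rad/s, so P_max = T_max·ω = 4.597×10^5 W.

616 hp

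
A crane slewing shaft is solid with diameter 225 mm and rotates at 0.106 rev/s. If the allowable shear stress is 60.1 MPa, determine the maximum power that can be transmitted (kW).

J = πd⁴/32 = π(0.225)⁴/32 = 2.516×10^-4 m⁴.
T_max = τ_allow·J/r = 6.01×10^7 × 2.516×10^-4 / 0.113 = 134400 N·m.
ω = 2π·0.106 = 0.6660 rad/s, so P_max = T_max·ω = 8.952×10^4 W.

89.5 kW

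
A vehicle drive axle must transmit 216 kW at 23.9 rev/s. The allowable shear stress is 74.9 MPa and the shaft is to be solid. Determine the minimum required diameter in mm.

46.1 mm

ω = 2π·23.9 = 150.2 rad/s, so T = P/ω = 216×10³ / 150.2 = 1438 N·m.
For a solid shaft τ_max = 16T/(πd³), so d = (16T/(π τ_allow))^(1/3) = (16·1438/(π·7.49×10^7))^(1/3) = 0.04607 m.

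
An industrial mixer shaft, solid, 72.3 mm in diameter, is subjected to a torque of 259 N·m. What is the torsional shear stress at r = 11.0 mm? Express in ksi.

0.154 ksi

J = πd⁴/32 = π(0.0723)⁴/32 = 2.683×10^-6 m⁴.
Shear stress varies linearly with radius: τ = T·r/J = 259.0 × 0.0110 / 2.683×10^-6 = 1.062×10^6 Pa.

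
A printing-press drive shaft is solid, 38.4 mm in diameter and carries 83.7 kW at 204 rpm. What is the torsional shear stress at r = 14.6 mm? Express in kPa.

ω = 2π·204/60 = 21.36 rad/s, so T = P/ω = 83.7×10³ / 21.36 = 3918 N·m.
J = πd⁴/32 = π(0.0384)⁴/32 = 2.135×10^-7 m⁴.
Shear stress varies linearly with radius: τ = T·r/J = 3918 × 0.0146 / 2.135×10^-7 = 2.680×10^8 Pa.

268000 kPa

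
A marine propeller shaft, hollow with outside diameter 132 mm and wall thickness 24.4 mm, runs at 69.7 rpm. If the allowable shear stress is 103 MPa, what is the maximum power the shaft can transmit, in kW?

286 kW

J = π(d_o⁴ − d_i⁴)/32 = π(0.132⁴ − 0.0832⁴)/32 = 2.510×10^-5 m⁴.
T_max = τ_allow·J/r = 1.03×10^8 × 2.510×10^-5 / 0.0660 = 39170 N·m.
ω = 2π·69.7/60 = 7.299 rad/s, so P_max = T_max·ω = 2.859×10^5 W.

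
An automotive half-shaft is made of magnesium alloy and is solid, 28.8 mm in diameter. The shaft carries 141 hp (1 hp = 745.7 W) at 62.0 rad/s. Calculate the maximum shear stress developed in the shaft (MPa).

ω = 62.0 rad/s, so T = P/ω = 141×745.7 / 62.00 = 1696 N·m.
J = πd⁴/32 = π(0.0288)⁴/32 = 6.754×10^-8 m⁴.
τ_max = T·r/J = 1696 × 0.0144 / 6.754×10^-8 = 3.616×10^8 Pa.

362 MPa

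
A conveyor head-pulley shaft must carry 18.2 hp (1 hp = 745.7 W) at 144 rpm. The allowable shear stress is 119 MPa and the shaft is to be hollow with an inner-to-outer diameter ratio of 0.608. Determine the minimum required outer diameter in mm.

35.5 mm

ω = 2π·144/60 = 15.08 rad/s, so T = P/ω = 18.2×745.7 / 15.08 = 900.0 N·m.
For a hollow shaft with d_i/d_o = 0.608: τ_max = 16T/(π d_o³ (1−k⁴)), so d_o = [16T/(π τ_allow (1−k⁴))]^(1/3) = [16·900.0/(π·1.19×10^8·0.8633)]^(1/3) = 0.03547 m.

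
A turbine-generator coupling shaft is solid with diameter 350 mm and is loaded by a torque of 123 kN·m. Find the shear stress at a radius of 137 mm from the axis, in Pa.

1.14e7 Pa

J = πd⁴/32 = π(0.350)⁴/32 = 1.473×10^-3 m⁴.
Shear stress varies linearly with radius: τ = T·r/J = 123000 × 0.137 / 1.473×10^-3 = 1.144×10^7 Pa.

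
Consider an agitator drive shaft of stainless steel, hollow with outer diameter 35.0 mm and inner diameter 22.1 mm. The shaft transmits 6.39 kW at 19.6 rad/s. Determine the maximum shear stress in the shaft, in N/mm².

ω = 19.6 rad/s, so T = P/ω = 6.39×10³ / 19.60 = 326.0 N·m.
J = π(d_o⁴ − d_i⁴)/32 = π(0.0350⁴ − 0.0221⁴)/32 = 1.239×10^-7 m⁴.
τ_max = T·r/J = 326.0 × 0.0175 / 1.239×10^-7 = 4.605×10^7 Pa.

46.0 N/mm²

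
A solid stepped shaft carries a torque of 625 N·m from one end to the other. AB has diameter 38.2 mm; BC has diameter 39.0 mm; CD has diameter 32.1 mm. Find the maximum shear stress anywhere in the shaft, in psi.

14000 psi

Under the same torque, τ_max = 16T/(πd³) is largest where d is smallest — segment CD (d = 32.1 mm).
τ_max = 16·625.0/(π·(0.0321)³) = 9.624×10^7 Pa.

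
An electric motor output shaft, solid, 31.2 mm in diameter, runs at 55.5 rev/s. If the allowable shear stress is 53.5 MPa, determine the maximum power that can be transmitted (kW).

J = πd⁴/32 = π(0.0312)⁴/32 = 9.303×10^-8 m⁴.
T_max = τ_allow·J/r = 5.35×10^7 × 9.303×10^-8 / 0.0156 = 319.0 N·m.
ω = 2π·55.5 = 348.7 rad/s, so P_max = T_max·ω = 1.113×10^5 W.

111 kW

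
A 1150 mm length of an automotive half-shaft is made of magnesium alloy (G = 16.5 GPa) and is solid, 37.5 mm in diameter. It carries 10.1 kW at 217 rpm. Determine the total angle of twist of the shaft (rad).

ω = 2π·217/60 = 22.72 rad/s, so T = P/ω = 10.1×10³ / 22.72 = 444.5 N·m.
J = πd⁴/32 = π(0.0375)⁴/32 = 1.941×10^-7 m⁴.
θ = T·L/(G·J) = 444.5 × 1.15 / (16.5×10⁹ × 1.941×10^-7) = 0.1596 rad.

0.160 rad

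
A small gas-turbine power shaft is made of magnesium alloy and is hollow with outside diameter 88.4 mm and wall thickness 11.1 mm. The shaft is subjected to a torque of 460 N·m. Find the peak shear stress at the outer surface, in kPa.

4950 kPa

J = π(d_o⁴ − d_i⁴)/32 = π(0.0884⁴ − 0.0662⁴)/32 = 4.110×10^-6 m⁴.
τ_max = T·r/J = 460.0 × 0.0442 / 4.110×10^-6 = 4.947×10^6 Pa.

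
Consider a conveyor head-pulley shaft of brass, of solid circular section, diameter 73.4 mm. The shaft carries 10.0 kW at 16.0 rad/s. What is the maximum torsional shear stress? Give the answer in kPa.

ω = 16.0 rad/s, so T = P/ω = 10.0×10³ / 16.00 = 625.0 N·m.
J = πd⁴/32 = π(0.0734)⁴/32 = 2.850×10^-6 m⁴.
τ_max = T·r/J = 625.0 × 0.0367 / 2.850×10^-6 = 8.049×10^6 Pa.

8050 kPa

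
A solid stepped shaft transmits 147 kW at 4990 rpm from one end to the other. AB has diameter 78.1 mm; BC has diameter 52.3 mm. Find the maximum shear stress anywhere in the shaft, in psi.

ω = 2π·4990/60 = 522.6 rad/s, so T = P/ω = 147×10³ / 522.6 = 281.3 N·m.
Under the same torque, τ_max = 16T/(πd³) is largest where d is smallest — segment BC (d = 52.3 mm).
τ_max = 16·281.3/(π·(0.0523)³) = 1.002×10^7 Pa.

1450 psi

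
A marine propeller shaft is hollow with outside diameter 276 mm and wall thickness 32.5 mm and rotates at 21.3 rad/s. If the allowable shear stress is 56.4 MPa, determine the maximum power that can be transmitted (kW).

3270 kW

J = π(d_o⁴ − d_i⁴)/32 = π(0.276⁴ − 0.211⁴)/32 = 3.751×10^-4 m⁴.
T_max = τ_allow·J/r = 5.64×10^7 × 3.751×10^-4 / 0.138 = 153300 N·m.
ω = 21.3 rad/s, so P_max = T_max·ω = 3.265×10^6 W.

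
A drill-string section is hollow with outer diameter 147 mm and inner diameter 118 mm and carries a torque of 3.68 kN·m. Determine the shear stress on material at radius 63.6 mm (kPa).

8730 kPa

J = π(d_o⁴ − d_i⁴)/32 = π(0.147⁴ − 0.118⁴)/32 = 2.681×10^-5 m⁴.
Shear stress varies linearly with radius: τ = T·r/J = 3680 × 0.0636 / 2.681×10^-5 = 8.730×10^6 Pa.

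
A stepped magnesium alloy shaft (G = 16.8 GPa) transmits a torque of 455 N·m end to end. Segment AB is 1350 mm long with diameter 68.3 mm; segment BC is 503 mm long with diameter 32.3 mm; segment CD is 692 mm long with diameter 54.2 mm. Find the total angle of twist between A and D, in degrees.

J_AB = π(0.0683)⁴/32 = 2.14×10^-6 m⁴; J_BC = π(0.0323)⁴/32 = 1.07×10^-7 m⁴; J_CD = π(0.0542)⁴/32 = 8.47×10^-7 m⁴.
θ = (T/G)·Σ L_i/J_i = (455.0/16.8×10⁹)·(1.35/2.14×10^-6 + 0.503/1.07×10^-7 + 0.692/8.47×10^-7) = 0.1667 rad.

9.55°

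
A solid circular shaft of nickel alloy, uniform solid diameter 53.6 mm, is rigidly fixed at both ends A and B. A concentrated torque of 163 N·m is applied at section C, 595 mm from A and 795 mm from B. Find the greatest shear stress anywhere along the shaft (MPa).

With uniform GJ and both ends fixed, compatibility θ_AC = θ_CB gives T_A·a = T_B·b, together with T_A + T_B = T₀.
T_A = T₀·b/(a+b) = 163.0·795/1390 = 93.23 N·m; T_B = 69.77 N·m.
τ in each portion: τ_AC = 3.08×10^6 Pa, τ_CB = 2.31×10^6 Pa; maximum is in AC.
τ_max = T_AC·r/J = 93.23·0.0268/8.10×10^-7 = 3.083×10^6 Pa.

3.08 MPa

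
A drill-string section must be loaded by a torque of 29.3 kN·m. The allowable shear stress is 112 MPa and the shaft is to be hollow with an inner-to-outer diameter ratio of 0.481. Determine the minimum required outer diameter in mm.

For a hollow shaft with d_i/d_o = 0.481: τ_max = 16T/(π d_o³ (1−k⁴)), so d_o = [16T/(π τ_allow (1−k⁴))]^(1/3) = [16·29300/(π·1.12×10^8·0.9465)]^(1/3) = 0.1121 m.

112 mm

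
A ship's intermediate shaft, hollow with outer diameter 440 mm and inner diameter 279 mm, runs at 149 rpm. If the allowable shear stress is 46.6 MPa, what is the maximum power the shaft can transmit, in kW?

J = π(d_o⁴ − d_i⁴)/32 = π(0.440⁴ − 0.279⁴)/32 = 3.085×10^-3 m⁴.
T_max = τ_allow·J/r = 4.66×10^7 × 3.085×10^-3 / 0.220 = 653400 N·m.
ω = 2π·149/60 = 15.60 rad/s, so P_max = T_max·ω = 1.020×10^7 W.

10200 kW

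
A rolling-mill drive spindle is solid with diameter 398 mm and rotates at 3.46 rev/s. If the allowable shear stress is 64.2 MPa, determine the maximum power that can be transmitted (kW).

17300 kW

J = πd⁴/32 = π(0.398)⁴/32 = 2.463×10^-3 m⁴.
T_max = τ_allow·J/r = 6.42×10^7 × 2.463×10^-3 / 0.199 = 794700 N·m.
ω = 2π·3.46 = 21.74 rad/s, so P_max = T_max·ω = 1.728×10^7 W.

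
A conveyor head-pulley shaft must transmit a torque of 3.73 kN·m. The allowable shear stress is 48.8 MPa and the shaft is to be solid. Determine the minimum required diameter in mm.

73.0 mm

For a solid shaft τ_max = 16T/(πd³), so d = (16T/(π τ_allow))^(1/3) = (16·3730/(π·4.88×10^7))^(1/3) = 0.07302 m.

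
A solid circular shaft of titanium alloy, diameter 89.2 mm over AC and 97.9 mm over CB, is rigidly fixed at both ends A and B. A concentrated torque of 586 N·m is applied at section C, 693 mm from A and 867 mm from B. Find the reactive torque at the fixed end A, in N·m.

271 N·m

Compatibility: T_A·a/J_AC = T_B·b/J_CB with T_A + T_B = T₀.
J_AC = 6.22×10^-6 m⁴, J_CB = 9.02×10^-6 m⁴, so T_A = T₀·(J_AC/a)/((J_AC/a)+(J_CB/b)) = 271.3 N·m, T_B = 314.7 N·m.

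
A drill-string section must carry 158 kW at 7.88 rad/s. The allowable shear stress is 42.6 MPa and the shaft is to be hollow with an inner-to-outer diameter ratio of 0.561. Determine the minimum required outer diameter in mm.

139 mm

ω = 7.88 rad/s, so T = P/ω = 158×10³ / 7.880 = 20050 N·m.
For a hollow shaft with d_i/d_o = 0.561: τ_max = 16T/(π d_o³ (1−k⁴)), so d_o = [16T/(π τ_allow (1−k⁴))]^(1/3) = [16·20050/(π·4.26×10^7·0.9010)]^(1/3) = 0.1386 m.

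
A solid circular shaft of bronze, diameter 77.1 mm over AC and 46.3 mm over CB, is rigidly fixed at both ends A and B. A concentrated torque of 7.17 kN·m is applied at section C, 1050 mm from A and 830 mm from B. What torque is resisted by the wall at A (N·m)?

6160 N·m

Compatibility: T_A·a/J_AC = T_B·b/J_CB with T_A + T_B = T₀.
J_AC = 3.47×10^-6 m⁴, J_CB = 4.51×10^-7 m⁴, so T_A = T₀·(J_AC/a)/((J_AC/a)+(J_CB/b)) = 6157 N·m, T_B = 1013 N·m.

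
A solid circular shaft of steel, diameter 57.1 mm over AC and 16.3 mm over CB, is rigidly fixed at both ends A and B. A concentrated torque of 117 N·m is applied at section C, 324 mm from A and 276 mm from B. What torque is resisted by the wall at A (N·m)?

Compatibility: T_A·a/J_AC = T_B·b/J_CB with T_A + T_B = T₀.
J_AC = 1.04×10^-6 m⁴, J_CB = 6.93×10^-9 m⁴, so T_A = T₀·(J_AC/a)/((J_AC/a)+(J_CB/b)) = 116.1 N·m, T_B = 0.9050 N·m.

116 N·m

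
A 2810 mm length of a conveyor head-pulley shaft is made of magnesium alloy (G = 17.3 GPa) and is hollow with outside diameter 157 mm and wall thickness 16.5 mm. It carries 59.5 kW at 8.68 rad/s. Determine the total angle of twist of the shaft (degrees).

ω = 8.68 rad/s, so T = P/ω = 59.5×10³ / 8.680 = 6855 N·m.
J = π(d_o⁴ − d_i⁴)/32 = π(0.157⁴ − 0.124⁴)/32 = 3.644×10^-5 m⁴.
θ = T·L/(G·J) = 6855 × 2.81 / (17.3×10⁹ × 3.644×10^-5) = 0.03056 rad.

1.75°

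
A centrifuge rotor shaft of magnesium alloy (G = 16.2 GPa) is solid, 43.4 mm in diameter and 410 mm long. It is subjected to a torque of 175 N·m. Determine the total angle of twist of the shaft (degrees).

J = πd⁴/32 = π(0.0434)⁴/32 = 3.483×10^-7 m⁴.
θ = T·L/(G·J) = 175.0 × 0.410 / (16.2×10⁹ × 3.483×10^-7) = 0.01272 rad.

0.729°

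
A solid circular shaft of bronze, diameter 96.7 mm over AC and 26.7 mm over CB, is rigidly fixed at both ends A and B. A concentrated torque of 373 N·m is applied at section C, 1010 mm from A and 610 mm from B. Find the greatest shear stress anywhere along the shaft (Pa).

Compatibility: T_A·a/J_AC = T_B·b/J_CB with T_A + T_B = T₀.
J_AC = 8.58×10^-6 m⁴, J_CB = 4.99×10^-8 m⁴, so T_A = T₀·(J_AC/a)/((J_AC/a)+(J_CB/b)) = 369.4 N·m, T_B = 3.555 N·m.
τ in each portion: τ_AC = 2.08×10^6 Pa, τ_CB = 9.51×10^5 Pa; maximum is in AC.
τ_max = T_AC·r/J = 369.4·0.0484/8.58×10^-6 = 2.081×10^6 Pa.

2.08e6 Pa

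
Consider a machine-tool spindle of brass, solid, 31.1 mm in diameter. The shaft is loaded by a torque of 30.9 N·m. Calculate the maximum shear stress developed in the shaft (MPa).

5.23 MPa

J = πd⁴/32 = π(0.0311)⁴/32 = 9.184×10^-8 m⁴.
τ_max = T·r/J = 30.90 × 0.0156 / 9.184×10^-8 = 5.232×10^6 Pa.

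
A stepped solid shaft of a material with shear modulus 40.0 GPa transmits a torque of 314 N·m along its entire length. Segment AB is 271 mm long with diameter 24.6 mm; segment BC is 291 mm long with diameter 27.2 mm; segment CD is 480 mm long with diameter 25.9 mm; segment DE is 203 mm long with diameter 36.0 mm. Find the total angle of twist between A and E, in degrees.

J_AB = π(0.0246)⁴/32 = 3.60×10^-8 m⁴; J_BC = π(0.0272)⁴/32 = 5.37×10^-8 m⁴; J_CD = π(0.0259)⁴/32 = 4.42×10^-8 m⁴; J_DE = π(0.0360)⁴/32 = 1.65×10^-7 m⁴.
θ = (T/G)·Σ L_i/J_i = (314.0/40.0×10⁹)·(0.271/3.60×10^-8 + 0.291/5.37×10^-8 + 0.480/4.42×10^-8 + 0.203/1.65×10^-7) = 0.1966 rad.

11.3°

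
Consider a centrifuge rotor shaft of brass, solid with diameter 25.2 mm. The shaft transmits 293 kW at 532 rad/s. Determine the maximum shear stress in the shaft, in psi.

25400 psi

ω = 532 rad/s, so T = P/ω = 293×10³ / 532.0 = 550.8 N·m.
J = πd⁴/32 = π(0.0252)⁴/32 = 3.959×10^-8 m⁴.
τ_max = T·r/J = 550.8 × 0.0126 / 3.959×10^-8 = 1.753×10^8 Pa.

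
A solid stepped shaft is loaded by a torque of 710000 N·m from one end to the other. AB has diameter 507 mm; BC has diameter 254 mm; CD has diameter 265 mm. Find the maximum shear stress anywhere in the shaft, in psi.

32000 psi

Under the same torque, τ_max = 16T/(πd³) is largest where d is smallest — segment BC (d = 254 mm).
τ_max = 16·710000/(π·(0.254)³) = 2.207×10^8 Pa.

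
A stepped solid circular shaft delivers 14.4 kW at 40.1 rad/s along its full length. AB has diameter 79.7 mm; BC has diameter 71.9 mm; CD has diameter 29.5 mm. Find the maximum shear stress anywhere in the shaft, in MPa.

ω = 40.1 rad/s, so T = P/ω = 14.4×10³ / 40.10 = 359.1 N·m.
Under the same torque, τ_max = 16T/(πd³) is largest where d is smallest — segment CD (d = 29.5 mm).
τ_max = 16·359.1/(π·(0.0295)³) = 7.124×10^7 Pa.

71.2 MPa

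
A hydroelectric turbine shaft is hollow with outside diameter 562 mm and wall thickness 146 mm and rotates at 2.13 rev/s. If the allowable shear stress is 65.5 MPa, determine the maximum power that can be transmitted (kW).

J = π(d_o⁴ − d_i⁴)/32 = π(0.562⁴ − 0.270⁴)/32 = 9.272×10^-3 m⁴.
T_max = τ_allow·J/r = 6.55×10^7 × 9.272×10^-3 / 0.281 = 2.161e6 N·m.
ω = 2π·2.13 = 13.38 rad/s, so P_max = T_max·ω = 2.892×10^7 W.

28900 kW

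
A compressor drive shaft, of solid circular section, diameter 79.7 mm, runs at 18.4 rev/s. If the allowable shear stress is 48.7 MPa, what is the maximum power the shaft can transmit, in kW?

560 kW

J = πd⁴/32 = π(0.0797)⁴/32 = 3.961×10^-6 m⁴.
T_max = τ_allow·J/r = 4.87×10^7 × 3.961×10^-6 / 0.0399 = 4841 N·m.
ω = 2π·18.4 = 115.6 rad/s, so P_max = T_max·ω = 5.597×10^5 W.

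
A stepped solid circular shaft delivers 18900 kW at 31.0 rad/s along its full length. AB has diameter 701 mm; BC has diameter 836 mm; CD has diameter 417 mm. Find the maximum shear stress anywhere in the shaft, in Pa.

ω = 31.0 rad/s, so T = P/ω = 18900×10³ / 31.00 = 609700 N·m.
Under the same torque, τ_max = 16T/(πd³) is largest where d is smallest — segment CD (d = 417 mm).
τ_max = 16·609700/(π·(0.417)³) = 4.282×10^7 Pa.

4.28e7 Pa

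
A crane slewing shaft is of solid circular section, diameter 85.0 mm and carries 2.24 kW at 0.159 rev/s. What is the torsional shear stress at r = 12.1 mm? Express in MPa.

5.29 MPa

ω = 2π·0.159 = 0.9990 rad/s, so T = P/ω = 2.24×10³ / 0.9990 = 2242 N·m.
J = πd⁴/32 = π(0.0850)⁴/32 = 5.125×10^-6 m⁴.
Shear stress varies linearly with radius: τ = T·r/J = 2242 × 0.0121 / 5.125×10^-6 = 5.294×10^6 Pa.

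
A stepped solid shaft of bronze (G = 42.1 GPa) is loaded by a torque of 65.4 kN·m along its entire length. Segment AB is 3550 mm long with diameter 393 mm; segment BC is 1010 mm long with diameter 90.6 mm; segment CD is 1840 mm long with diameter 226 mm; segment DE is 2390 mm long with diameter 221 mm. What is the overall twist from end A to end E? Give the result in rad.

J_AB = π(0.393)⁴/32 = 2.34×10^-3 m⁴; J_BC = π(0.0906)⁴/32 = 6.61×10^-6 m⁴; J_CD = π(0.226)⁴/32 = 2.56×10^-4 m⁴; J_DE = π(0.221)⁴/32 = 2.34×10^-4 m⁴.
θ = (T/G)·Σ L_i/J_i = (65400/42.1×10⁹)·(3.55/2.34×10^-3 + 1.01/6.61×10^-6 + 1.84/2.56×10^-4 + 2.39/2.34×10^-4) = 0.2666 rad.

0.267 rad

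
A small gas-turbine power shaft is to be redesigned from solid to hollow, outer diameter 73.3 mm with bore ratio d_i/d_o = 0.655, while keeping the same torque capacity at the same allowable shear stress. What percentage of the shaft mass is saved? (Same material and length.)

Equal τ_max and T ⇒ the solid shaft needs d_s³ = d_o³(1−k⁴), so d_s = 73.3·(1−0.655⁴)^(1/3) = 68.49 mm.
Area ratio A_h/A_s = d_o²(1−k²)/d_s² = (1−k²)/(1−k⁴)^(2/3) = 0.6539.
Mass saving = 1 − 0.6539 = 34.6 %.

34.6 %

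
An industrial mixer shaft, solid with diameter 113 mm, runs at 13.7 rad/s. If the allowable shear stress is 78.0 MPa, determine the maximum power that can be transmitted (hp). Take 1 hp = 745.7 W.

J = πd⁴/32 = π(0.113)⁴/32 = 1.601×10^-5 m⁴.
T_max = τ_allow·J/r = 7.80×10^7 × 1.601×10^-5 / 0.0565 = 22100 N·m.
ω = 13.7 rad/s, so P_max = T_max·ω = 3.027×10^5 W.

406 hp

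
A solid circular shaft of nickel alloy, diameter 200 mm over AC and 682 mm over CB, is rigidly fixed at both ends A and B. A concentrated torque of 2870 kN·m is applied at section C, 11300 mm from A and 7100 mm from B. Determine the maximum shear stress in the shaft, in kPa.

Compatibility: T_A·a/J_AC = T_B·b/J_CB with T_A + T_B = T₀.
J_AC = 1.57×10^-4 m⁴, J_CB = 0.0212 m⁴, so T_A = T₀·(J_AC/a)/((J_AC/a)+(J_CB/b)) = 13270 N·m, T_B = 2.857e6 N·m.
τ in each portion: τ_AC = 8.45×10^6 Pa, τ_CB = 4.59×10^7 Pa; maximum is in CB.
τ_max = T_CB·r/J = 2.857e6·0.341/0.0212 = 4.587×10^7 Pa.

45900 kPa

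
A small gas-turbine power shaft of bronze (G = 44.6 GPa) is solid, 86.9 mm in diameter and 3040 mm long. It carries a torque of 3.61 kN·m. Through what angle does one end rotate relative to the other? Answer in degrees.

J = πd⁴/32 = π(0.0869)⁴/32 = 5.599×10^-6 m⁴.
θ = T·L/(G·J) = 3610 × 3.04 / (44.6×10⁹ × 5.599×10^-6) = 0.04395 rad.

2.52°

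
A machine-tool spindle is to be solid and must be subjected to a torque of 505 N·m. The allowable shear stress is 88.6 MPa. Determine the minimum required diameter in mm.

30.7 mm

For a solid shaft τ_max = 16T/(πd³), so d = (16T/(π τ_allow))^(1/3) = (16·505.0/(π·8.86×10^7))^(1/3) = 0.03073 m.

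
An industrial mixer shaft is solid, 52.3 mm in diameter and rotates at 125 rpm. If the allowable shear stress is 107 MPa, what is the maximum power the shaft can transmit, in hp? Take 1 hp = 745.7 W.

J = πd⁴/32 = π(0.0523)⁴/32 = 7.345×10^-7 m⁴.
T_max = τ_allow·J/r = 1.07×10^8 × 7.345×10^-7 / 0.0261 = 3006 N·m.
ω = 2π·125/60 = 13.09 rad/s, so P_max = T_max·ω = 3.934×10^4 W.

52.8 hp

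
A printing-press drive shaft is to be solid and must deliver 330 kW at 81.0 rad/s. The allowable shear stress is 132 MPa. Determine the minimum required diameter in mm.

ω = 81.0 rad/s, so T = P/ω = 330×10³ / 81.00 = 4074 N·m.
For a solid shaft τ_max = 16T/(πd³), so d = (16T/(π τ_allow))^(1/3) = (16·4074/(π·1.32×10^8))^(1/3) = 0.05397 m.

54.0 mm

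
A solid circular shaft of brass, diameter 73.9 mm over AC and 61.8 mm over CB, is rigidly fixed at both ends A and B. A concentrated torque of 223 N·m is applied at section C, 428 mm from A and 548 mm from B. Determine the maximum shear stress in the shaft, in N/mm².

Compatibility: T_A·a/J_AC = T_B·b/J_CB with T_A + T_B = T₀.
J_AC = 2.93×10^-6 m⁴, J_CB = 1.43×10^-6 m⁴, so T_A = T₀·(J_AC/a)/((J_AC/a)+(J_CB/b)) = 161.4 N·m, T_B = 61.64 N·m.
τ in each portion: τ_AC = 2.04×10^6 Pa, τ_CB = 1.33×10^6 Pa; maximum is in AC.
τ_max = T_AC·r/J = 161.4·0.0370/2.93×10^-6 = 2.036×10^6 Pa.

2.04 N/mm²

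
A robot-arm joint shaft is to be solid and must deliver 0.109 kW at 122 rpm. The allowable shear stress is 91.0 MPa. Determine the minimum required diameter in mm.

7.82 mm

ω = 2π·122/60 = 12.78 rad/s, so T = P/ω = 0.109×10³ / 12.78 = 8.532 N·m.
For a solid shaft τ_max = 16T/(πd³), so d = (16T/(π τ_allow))^(1/3) = (16·8.532/(π·9.10×10^7))^(1/3) = 0.007816 m.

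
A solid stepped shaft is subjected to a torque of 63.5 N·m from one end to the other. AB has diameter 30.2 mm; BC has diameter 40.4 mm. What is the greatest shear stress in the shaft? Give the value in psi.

Under the same torque, τ_max = 16T/(πd³) is largest where d is smallest — segment AB (d = 30.2 mm).
τ_max = 16·63.50/(π·(0.0302)³) = 1.174×10^7 Pa.

1700 psi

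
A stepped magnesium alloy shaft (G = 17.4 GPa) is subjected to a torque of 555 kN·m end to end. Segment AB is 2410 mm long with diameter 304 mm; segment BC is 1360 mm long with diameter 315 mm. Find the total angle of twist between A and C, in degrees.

J_AB = π(0.304)⁴/32 = 8.38×10^-4 m⁴; J_BC = π(0.315)⁴/32 = 9.67×10^-4 m⁴.
θ = (T/G)·Σ L_i/J_i = (555000/17.4×10⁹)·(2.41/8.38×10^-4 + 1.36/9.67×10^-4) = 0.1366 rad.

7.82°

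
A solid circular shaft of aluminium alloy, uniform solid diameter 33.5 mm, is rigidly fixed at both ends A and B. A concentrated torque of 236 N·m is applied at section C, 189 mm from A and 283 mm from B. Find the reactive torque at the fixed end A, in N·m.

142 N·m

With uniform GJ and both ends fixed, compatibility θ_AC = θ_CB gives T_A·a = T_B·b, together with T_A + T_B = T₀.
T_A = T₀·b/(a+b) = 236.0·283/472.0 = 141.5 N·m; T_B = 94.50 N·m.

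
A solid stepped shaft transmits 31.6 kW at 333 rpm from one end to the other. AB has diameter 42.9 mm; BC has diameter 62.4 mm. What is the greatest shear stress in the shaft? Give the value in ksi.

ω = 2π·333/60 = 34.87 rad/s, so T = P/ω = 31.6×10³ / 34.87 = 906.2 N·m.
Under the same torque, τ_max = 16T/(πd³) is largest where d is smallest — segment AB (d = 42.9 mm).
τ_max = 16·906.2/(π·(0.0429)³) = 5.845×10^7 Pa.

8.48 ksi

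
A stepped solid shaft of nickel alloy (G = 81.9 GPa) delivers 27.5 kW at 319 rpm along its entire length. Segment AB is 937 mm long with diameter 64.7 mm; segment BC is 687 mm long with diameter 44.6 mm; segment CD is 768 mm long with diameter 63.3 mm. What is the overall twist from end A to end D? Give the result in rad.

0.0281 rad

ω = 2π·319/60 = 33.41 rad/s, so T = P/ω = 27.5×10³ / 33.41 = 823.2 N·m.
J_AB = π(0.0647)⁴/32 = 1.72×10^-6 m⁴; J_BC = π(0.0446)⁴/32 = 3.88×10^-7 m⁴; J_CD = π(0.0633)⁴/32 = 1.58×10^-6 m⁴.
θ = (T/G)·Σ L_i/J_i = (823.2/81.9×10⁹)·(0.937/1.72×10^-6 + 0.687/3.88×10^-7 + 0.768/1.58×10^-6) = 0.02815 rad.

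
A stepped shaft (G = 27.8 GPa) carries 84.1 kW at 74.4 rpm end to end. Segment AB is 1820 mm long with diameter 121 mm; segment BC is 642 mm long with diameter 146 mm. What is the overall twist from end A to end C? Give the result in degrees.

ω = 2π·74.4/60 = 7.791 rad/s, so T = P/ω = 84.1×10³ / 7.791 = 10790 N·m.
J_AB = π(0.121)⁴/32 = 2.10×10^-5 m⁴; J_BC = π(0.146)⁴/32 = 4.46×10^-5 m⁴.
θ = (T/G)·Σ L_i/J_i = (10790/27.8×10⁹)·(1.82/2.10×10^-5 + 0.642/4.46×10^-5) = 0.03917 rad.

2.24°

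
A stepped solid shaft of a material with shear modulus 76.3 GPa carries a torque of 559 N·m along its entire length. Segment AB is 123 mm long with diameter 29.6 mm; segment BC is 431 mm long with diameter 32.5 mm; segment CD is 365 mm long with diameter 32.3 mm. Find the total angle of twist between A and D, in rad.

J_AB = π(0.0296)⁴/32 = 7.54×10^-8 m⁴; J_BC = π(0.0325)⁴/32 = 1.10×10^-7 m⁴; J_CD = π(0.0323)⁴/32 = 1.07×10^-7 m⁴.
θ = (T/G)·Σ L_i/J_i = (559.0/76.3×10⁹)·(0.123/7.54×10^-8 + 0.431/1.10×10^-7 + 0.365/1.07×10^-7) = 0.06581 rad.

0.0658 rad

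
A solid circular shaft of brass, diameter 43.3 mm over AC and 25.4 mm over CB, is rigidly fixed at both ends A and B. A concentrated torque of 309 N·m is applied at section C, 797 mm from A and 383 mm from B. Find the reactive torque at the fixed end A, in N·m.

Compatibility: T_A·a/J_AC = T_B·b/J_CB with T_A + T_B = T₀.
J_AC = 3.45×10^-7 m⁴, J_CB = 4.09×10^-8 m⁴, so T_A = T₀·(J_AC/a)/((J_AC/a)+(J_CB/b)) = 247.9 N·m, T_B = 61.09 N·m.

248 N·m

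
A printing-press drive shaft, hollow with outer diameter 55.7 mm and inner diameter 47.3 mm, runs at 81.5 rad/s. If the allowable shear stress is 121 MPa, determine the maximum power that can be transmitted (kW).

J = π(d_o⁴ − d_i⁴)/32 = π(0.0557⁴ − 0.0473⁴)/32 = 4.536×10^-7 m⁴.
T_max = τ_allow·J/r = 1.21×10^8 × 4.536×10^-7 / 0.0278 = 1971 N·m.
ω = 81.5 rad/s, so P_max = T_max·ω = 1.606×10^5 W.

161 kW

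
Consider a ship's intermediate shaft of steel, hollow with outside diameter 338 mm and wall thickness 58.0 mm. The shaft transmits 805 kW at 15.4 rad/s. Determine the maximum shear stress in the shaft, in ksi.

1.23 ksi

ω = 15.4 rad/s, so T = P/ω = 805×10³ / 15.40 = 52270 N·m.
J = π(d_o⁴ − d_i⁴)/32 = π(0.338⁴ − 0.222⁴)/32 = 1.043×10^-3 m⁴.
τ_max = T·r/J = 52270 × 0.169 / 1.043×10^-3 = 8.471×10^6 Pa.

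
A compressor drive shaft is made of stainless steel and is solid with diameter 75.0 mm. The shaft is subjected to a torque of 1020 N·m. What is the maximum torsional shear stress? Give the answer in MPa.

J = πd⁴/32 = π(0.0750)⁴/32 = 3.106×10^-6 m⁴.
τ_max = T·r/J = 1020 × 0.0375 / 3.106×10^-6 = 1.231×10^7 Pa.

12.3 MPa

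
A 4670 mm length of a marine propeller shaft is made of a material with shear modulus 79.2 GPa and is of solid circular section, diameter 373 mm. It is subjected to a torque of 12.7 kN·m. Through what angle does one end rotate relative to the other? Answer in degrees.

0.0226°

J = πd⁴/32 = π(0.373)⁴/32 = 1.900×10^-3 m⁴.
θ = T·L/(G·J) = 12700 × 4.67 / (79.2×10⁹ × 1.900×10^-3) = 3.941×10^-4 rad.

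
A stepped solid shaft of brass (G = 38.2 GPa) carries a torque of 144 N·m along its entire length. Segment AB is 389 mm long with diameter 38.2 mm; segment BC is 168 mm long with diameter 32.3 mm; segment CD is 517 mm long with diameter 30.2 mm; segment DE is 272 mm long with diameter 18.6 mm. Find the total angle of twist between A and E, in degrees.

J_AB = π(0.0382)⁴/32 = 2.09×10^-7 m⁴; J_BC = π(0.0323)⁴/32 = 1.07×10^-7 m⁴; J_CD = π(0.0302)⁴/32 = 8.17×10^-8 m⁴; J_DE = π(0.0186)⁴/32 = 1.18×10^-8 m⁴.
θ = (T/G)·Σ L_i/J_i = (144.0/38.2×10⁹)·(0.389/2.09×10^-7 + 0.168/1.07×10^-7 + 0.517/8.17×10^-8 + 0.272/1.18×10^-8) = 0.1241 rad.

7.11°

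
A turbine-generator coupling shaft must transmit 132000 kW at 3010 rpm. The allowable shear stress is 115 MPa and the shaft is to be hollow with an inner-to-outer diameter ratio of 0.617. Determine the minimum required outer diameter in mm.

ω = 2π·3010/60 = 315.2 rad/s, so T = P/ω = 132000×10³ / 315.2 = 418800 N·m.
For a hollow shaft with d_i/d_o = 0.617: τ_max = 16T/(π d_o³ (1−k⁴)), so d_o = [16T/(π τ_allow (1−k⁴))]^(1/3) = [16·418800/(π·1.15×10^8·0.8551)]^(1/3) = 0.2789 m.

279 mm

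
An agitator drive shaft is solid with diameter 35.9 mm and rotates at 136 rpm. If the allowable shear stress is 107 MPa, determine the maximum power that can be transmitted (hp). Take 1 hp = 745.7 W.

J = πd⁴/32 = π(0.0359)⁴/32 = 1.631×10^-7 m⁴.
T_max = τ_allow·J/r = 1.07×10^8 × 1.631×10^-7 / 0.0180 = 972.1 N·m.
ω = 2π·136/60 = 14.24 rad/s, so P_max = T_max·ω = 1.384×10^4 W.

18.6 hp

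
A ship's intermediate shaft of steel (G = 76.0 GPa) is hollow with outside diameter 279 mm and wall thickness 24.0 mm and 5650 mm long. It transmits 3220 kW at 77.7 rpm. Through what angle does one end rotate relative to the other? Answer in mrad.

93.3 mrad

ω = 2π·77.7/60 = 8.137 rad/s, so T = P/ω = 3220×10³ / 8.137 = 395700 N·m.
J = π(d_o⁴ − d_i⁴)/32 = π(0.279⁴ − 0.231⁴)/32 = 3.153×10^-4 m⁴.
θ = T·L/(G·J) = 395700 × 5.65 / (76.0×10⁹ × 3.153×10^-4) = 0.09330 rad.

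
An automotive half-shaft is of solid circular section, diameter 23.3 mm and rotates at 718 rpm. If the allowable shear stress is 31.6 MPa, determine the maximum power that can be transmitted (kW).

J = πd⁴/32 = π(0.0233)⁴/32 = 2.894×10^-8 m⁴.
T_max = τ_allow·J/r = 3.16×10^7 × 2.894×10^-8 / 0.0117 = 78.48 N·m.
ω = 2π·718/60 = 75.19 rad/s, so P_max = T_max·ω = 5901 W.

5.90 kW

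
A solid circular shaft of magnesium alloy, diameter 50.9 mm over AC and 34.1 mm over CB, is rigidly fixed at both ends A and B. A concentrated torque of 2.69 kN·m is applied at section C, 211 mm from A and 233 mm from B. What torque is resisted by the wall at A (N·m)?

2270 N·m

Compatibility: T_A·a/J_AC = T_B·b/J_CB with T_A + T_B = T₀.
J_AC = 6.59×10^-7 m⁴, J_CB = 1.33×10^-7 m⁴, so T_A = T₀·(J_AC/a)/((J_AC/a)+(J_CB/b)) = 2275 N·m, T_B = 415.0 N·m.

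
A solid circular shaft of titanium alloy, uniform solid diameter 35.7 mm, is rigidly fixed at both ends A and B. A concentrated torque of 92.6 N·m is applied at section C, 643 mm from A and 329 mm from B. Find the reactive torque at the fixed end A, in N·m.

With uniform GJ and both ends fixed, compatibility θ_AC = θ_CB gives T_A·a = T_B·b, together with T_A + T_B = T₀.
T_A = T₀·b/(a+b) = 92.60·329/972.0 = 31.34 N·m; T_B = 61.26 N·m.

31.3 N·m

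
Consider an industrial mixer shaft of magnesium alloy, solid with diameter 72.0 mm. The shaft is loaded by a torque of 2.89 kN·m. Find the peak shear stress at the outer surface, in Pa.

3.94e7 Pa

J = πd⁴/32 = π(0.0720)⁴/32 = 2.638×10^-6 m⁴.
τ_max = T·r/J = 2890 × 0.0360 / 2.638×10^-6 = 3.943×10^7 Pa.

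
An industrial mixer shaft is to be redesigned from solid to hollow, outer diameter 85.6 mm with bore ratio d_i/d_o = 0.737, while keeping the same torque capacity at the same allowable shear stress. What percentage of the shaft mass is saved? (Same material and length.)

42.3 %

Equal τ_max and T ⇒ the solid shaft needs d_s³ = d_o³(1−k⁴), so d_s = 85.6·(1−0.737⁴)^(1/3) = 76.18 mm.
Area ratio A_h/A_s = d_o²(1−k²)/d_s² = (1−k²)/(1−k⁴)^(2/3) = 0.5767.
Mass saving = 1 − 0.5767 = 42.3 %.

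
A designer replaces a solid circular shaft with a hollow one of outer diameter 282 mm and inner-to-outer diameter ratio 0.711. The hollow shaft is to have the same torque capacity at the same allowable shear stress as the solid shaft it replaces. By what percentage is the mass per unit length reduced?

Equal τ_max and T ⇒ the solid shaft needs d_s³ = d_o³(1−k⁴), so d_s = 282·(1−0.711⁴)^(1/3) = 255.6 mm.
Area ratio A_h/A_s = d_o²(1−k²)/d_s² = (1−k²)/(1−k⁴)^(2/3) = 0.6020.
Mass saving = 1 − 0.6020 = 39.8 %.

39.8 %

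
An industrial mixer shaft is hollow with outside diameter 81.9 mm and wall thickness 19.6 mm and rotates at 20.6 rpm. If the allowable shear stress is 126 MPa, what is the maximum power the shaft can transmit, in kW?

27.2 kW

J = π(d_o⁴ − d_i⁴)/32 = π(0.0819⁴ − 0.0427⁴)/32 = 4.091×10^-6 m⁴.
T_max = τ_allow·J/r = 1.26×10^8 × 4.091×10^-6 / 0.0410 = 12590 N·m.
ω = 2π·20.6/60 = 2.157 rad/s, so P_max = T_max·ω = 2.715×10^4 W.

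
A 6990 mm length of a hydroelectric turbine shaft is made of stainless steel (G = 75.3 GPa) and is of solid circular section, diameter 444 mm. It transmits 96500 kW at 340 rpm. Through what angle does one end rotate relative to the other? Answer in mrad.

ω = 2π·340/60 = 35.60 rad/s, so T = P/ω = 96500×10³ / 35.60 = 2.710e6 N·m.
J = πd⁴/32 = π(0.444)⁴/32 = 3.815×10^-3 m⁴.
θ = T·L/(G·J) = 2.710e6 × 6.99 / (75.3×10⁹ × 3.815×10^-3) = 0.06594 rad.

65.9 mrad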